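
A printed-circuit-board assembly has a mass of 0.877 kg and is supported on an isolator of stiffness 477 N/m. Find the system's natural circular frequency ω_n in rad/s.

ω_n = √(k/m) = √(477.0/0.877) = √543.9 = 23.32 rad/s.

23.3 rad/s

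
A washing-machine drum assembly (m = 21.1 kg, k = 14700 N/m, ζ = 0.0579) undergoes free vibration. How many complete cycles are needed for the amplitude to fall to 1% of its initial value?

13 cycles

Logarithmic decrement δ = 2πζ/√(1 − ζ²) = 2π × 0.05790/√(1 − 0.00335) = 0.3644.
x_n/x₀ = e^(−nδ) ≤ 0.01; take ln: n ≥ ln(1/0.01)/δ = 4.605/0.3644 = 12.64.
So 13 complete cycles are required.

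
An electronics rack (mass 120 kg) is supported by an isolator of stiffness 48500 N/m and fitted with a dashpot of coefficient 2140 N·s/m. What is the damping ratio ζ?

0.444

ω_n = √(k/m) = √(48500/120) = 20.10 rad/s.
Critical damping c_c = 2√(k·m) = 2√(48500 × 120) = 4825 N·s/m, so ζ = c/c_c = 2140/4825 = 0.4435.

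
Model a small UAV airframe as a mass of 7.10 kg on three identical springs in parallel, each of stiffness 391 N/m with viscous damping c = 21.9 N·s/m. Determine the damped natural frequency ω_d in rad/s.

12.8 rad/s

Parallel springs add: k_eq = 3 × 391 = 1173 N/m.
ω_n = √(k_eq/m) = √(1173/7.10) = 12.85 rad/s.
Critical damping c_c = 2√(k_eq·m) = 2√(1173 × 7.10) = 182.5 N·s/m, so ζ = c/c_c = 21.9/182.5 = 0.1200.
ω_d = ω_n√(1 − ζ²) = 12.85 × √(1 − 0.0144) = 12.76 rad/s.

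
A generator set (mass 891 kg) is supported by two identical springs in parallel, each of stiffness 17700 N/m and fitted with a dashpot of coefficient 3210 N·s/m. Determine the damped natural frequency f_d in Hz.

0.961 Hz

Parallel springs add: k_eq = 2 × 17700 = 35400 N/m.
ω_n = √(k_eq/m) = √(35400/891) = 6.303 rad/s.
Critical damping c_c = 2√(k_eq·m) = 2√(35400 × 891) = 11230 N·s/m, so ζ = c/c_c = 3210/11230 = 0.2858.
ω_d = ω_n√(1 − ζ²) = 6.303 × √(1 − 0.0817) = 6.040 rad/s.
f_d = ω_d/(2π) = 0.9614 Hz.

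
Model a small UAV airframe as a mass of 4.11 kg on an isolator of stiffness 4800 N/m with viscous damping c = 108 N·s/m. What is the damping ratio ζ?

0.384

ω_n = √(k/m) = √(4800/4.11) = 34.17 rad/s.
Critical damping c_c = 2√(k·m) = 2√(4800 × 4.11) = 280.9 N·s/m, so ζ = c/c_c = 108/280.9 = 0.3845.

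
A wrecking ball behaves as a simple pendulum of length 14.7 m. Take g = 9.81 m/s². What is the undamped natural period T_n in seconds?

For a simple pendulum ω_n = √(g/L) = √(9.81/14.7) = √0.6673 = 0.8169 rad/s.
T_n = 2π/ω_n = 6.283/0.8169 = 7.691 s.

7.69 s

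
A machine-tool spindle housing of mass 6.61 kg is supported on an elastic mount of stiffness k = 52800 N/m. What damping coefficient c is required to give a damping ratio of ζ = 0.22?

260 N·s/m

c_c = 2√(k·m) = 2√(52800 × 6.61) = 1182 N·s/m.
c = ζ·c_c = 0.22 × 1182 = 259.9 N·s/m.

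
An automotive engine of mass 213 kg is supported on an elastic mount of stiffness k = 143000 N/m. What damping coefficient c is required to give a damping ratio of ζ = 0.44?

4860 N·s/m

c_c = 2√(k·m) = 2√(143000 × 213) = 11040 N·s/m.
c = ζ·c_c = 0.44 × 11040 = 4857 N·s/m.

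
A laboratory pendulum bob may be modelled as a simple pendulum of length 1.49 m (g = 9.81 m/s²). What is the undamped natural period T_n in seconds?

2.45 s

For a simple pendulum ω_n = √(g/L) = √(9.81/1.49) = √6.584 = 2.566 rad/s.
T_n = 2π/ω_n = 6.283/2.566 = 2.449 s.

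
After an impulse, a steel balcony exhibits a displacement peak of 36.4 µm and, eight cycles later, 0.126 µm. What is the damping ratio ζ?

0.112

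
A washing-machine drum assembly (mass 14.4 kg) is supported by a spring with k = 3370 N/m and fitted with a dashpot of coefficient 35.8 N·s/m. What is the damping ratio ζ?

ω_n = √(k/m) = √(3370/14.4) = 15.30 rad/s.
Critical damping c_c = 2√(k·m) = 2√(3370 × 14.4) = 440.6 N·s/m, so ζ = c/c_c = 35.8/440.6 = 0.08126.

0.0813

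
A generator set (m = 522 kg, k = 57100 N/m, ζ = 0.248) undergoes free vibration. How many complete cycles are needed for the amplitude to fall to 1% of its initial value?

3 cycles

Logarithmic decrement δ = 2πζ/√(1 − ζ²) = 2π × 0.2480/√(1 − 0.0615) = 1.608.
x_n/x₀ = e^(−nδ) ≤ 0.01; take ln: n ≥ ln(1/0.01)/δ = 4.605/1.608 = 2.863.
So 3 complete cycles are required.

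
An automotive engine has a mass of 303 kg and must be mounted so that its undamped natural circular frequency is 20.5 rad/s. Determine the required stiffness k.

k = m·ω_n² = 303 × 20.50² = 303 × 420.2 = 127300 N/m.

127000 N/m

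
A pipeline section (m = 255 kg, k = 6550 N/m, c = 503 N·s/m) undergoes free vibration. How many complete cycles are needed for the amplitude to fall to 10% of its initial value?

ζ = c/(2√(km)) = 503/(2√(6550 × 255)) = 503/2585 = 0.1946.
Logarithmic decrement δ = 2πζ/√(1 − ζ²) = 2π × 0.1946/√(1 − 0.0379) = 1.247.
x_n/x₀ = e^(−nδ) ≤ 0.1; take ln: n ≥ ln(1/0.1)/δ = 2.303/1.247 = 1.847.
So 2 complete cycles are required.

2 cycles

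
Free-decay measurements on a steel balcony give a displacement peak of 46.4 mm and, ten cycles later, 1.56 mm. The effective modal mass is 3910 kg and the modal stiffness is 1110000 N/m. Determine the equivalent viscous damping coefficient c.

7100 N·s/m

Logarithmic decrement δ = (1/n)·ln(x₀/x_n) = (1/10)·ln(46.4/1.56) = (1/10)·ln(29.74) = 0.3393.
ζ = δ/√(4π² + δ²) = 0.3393/√(39.48 + 0.115) = 0.3393/6.292 = 0.05392.
c = ζ · 2√(km) = 0.05392 × 2√(1110000 × 3910) = 0.05392 × 131800 = 7104 N·s/m.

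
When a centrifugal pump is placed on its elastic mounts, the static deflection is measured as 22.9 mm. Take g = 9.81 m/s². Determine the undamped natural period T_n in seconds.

0.304 s

ω_n = √(g/δ_st) = √(9.81/0.0229) = √428.4 = 20.70 rad/s.
T_n = 2π/ω_n = 6.283/20.70 = 0.3036 s.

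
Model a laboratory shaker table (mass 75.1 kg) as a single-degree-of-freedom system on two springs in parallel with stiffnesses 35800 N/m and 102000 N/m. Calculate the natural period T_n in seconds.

Parallel springs add: k_eq = 35800 + 102000 = 137800 N/m.
ω_n = √(k_eq/m) = √(137800/75.1) = √1835 = 42.84 rad/s.
T_n = 2π/ω_n = 6.283/42.84 = 0.1467 s.

0.147 s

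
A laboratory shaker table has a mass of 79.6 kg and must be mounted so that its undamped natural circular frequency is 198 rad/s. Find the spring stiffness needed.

k = m·ω_n² = 79.6 × 198.0² = 79.6 × 39200 = 3121000 N/m.

3120000 N/m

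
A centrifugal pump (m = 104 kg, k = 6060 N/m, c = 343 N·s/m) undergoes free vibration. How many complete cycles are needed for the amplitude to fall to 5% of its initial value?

ζ = c/(2√(km)) = 343/(2√(6060 × 104)) = 343/1588 = 0.2160.
Logarithmic decrement δ = 2πζ/√(1 − ζ²) = 2π × 0.2160/√(1 − 0.0467) = 1.390.
x_n/x₀ = e^(−nδ) ≤ 0.05; take ln: n ≥ ln(1/0.05)/δ = 2.996/1.390 = 2.155.
So 3 complete cycles are required.

3 cycles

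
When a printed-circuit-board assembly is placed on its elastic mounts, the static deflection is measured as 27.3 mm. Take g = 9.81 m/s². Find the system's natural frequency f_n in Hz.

3.02 Hz

ω_n = √(g/δ_st) = √(9.81/0.0273) = √359.3 = 18.96 rad/s.
f_n = ω_n/(2π) = 18.96/6.283 = 3.017 Hz.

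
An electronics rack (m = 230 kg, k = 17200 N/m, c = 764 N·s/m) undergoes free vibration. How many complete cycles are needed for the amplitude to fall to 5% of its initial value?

ζ = c/(2√(km)) = 764/(2√(17200 × 230)) = 764/3978 = 0.1921.
Logarithmic decrement δ = 2πζ/√(1 − ζ²) = 2π × 0.1921/√(1 − 0.0369) = 1.230.
x_n/x₀ = e^(−nδ) ≤ 0.05; take ln: n ≥ ln(1/0.05)/δ = 2.996/1.230 = 2.436.
So 3 complete cycles are required.

3 cycles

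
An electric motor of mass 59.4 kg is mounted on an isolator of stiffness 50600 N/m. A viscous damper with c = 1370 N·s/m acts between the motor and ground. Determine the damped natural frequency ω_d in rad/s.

ω_n = √(k/m) = √(50600/59.4) = 29.19 rad/s.
Critical damping c_c = 2√(k·m) = 2√(50600 × 59.4) = 3467 N·s/m, so ζ = c/c_c = 1370/3467 = 0.3951.
ω_d = ω_n√(1 − ζ²) = 29.19 × √(1 − 0.156) = 26.81 rad/s.

26.8 rad/s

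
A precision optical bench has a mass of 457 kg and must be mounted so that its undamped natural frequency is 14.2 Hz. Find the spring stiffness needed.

3640000 N/m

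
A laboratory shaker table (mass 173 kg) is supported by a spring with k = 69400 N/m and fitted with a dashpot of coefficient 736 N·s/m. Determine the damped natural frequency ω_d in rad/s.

ω_n = √(k/m) = √(69400/173) = 20.03 rad/s.
Critical damping c_c = 2√(k·m) = 2√(69400 × 173) = 6930 N·s/m, so ζ = c/c_c = 736/6930 = 0.1062.
ω_d = ω_n√(1 − ζ²) = 20.03 × √(1 − 0.0113) = 19.92 rad/s.

19.9 rad/s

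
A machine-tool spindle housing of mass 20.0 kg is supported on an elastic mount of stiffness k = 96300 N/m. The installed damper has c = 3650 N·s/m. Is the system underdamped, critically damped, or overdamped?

c_c = 2√(k·m) = 2776 N·s/m; ζ = c/c_c = 3650/2776 = 1.32.
Since ζ > 1 the system is overdamped.

overdamped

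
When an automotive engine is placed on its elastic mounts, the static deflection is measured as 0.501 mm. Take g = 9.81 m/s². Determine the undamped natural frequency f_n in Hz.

ω_n = √(g/δ_st) = √(9.81/0.000501) = √19580 = 139.9 rad/s.
f_n = ω_n/(2π) = 139.9/6.283 = 22.27 Hz.

22.3 Hz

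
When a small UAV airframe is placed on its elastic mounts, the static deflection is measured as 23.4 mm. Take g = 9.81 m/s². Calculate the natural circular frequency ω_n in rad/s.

ω_n = √(g/δ_st) = √(9.81/0.0234) = √419.2 = 20.48 rad/s.

20.5 rad/s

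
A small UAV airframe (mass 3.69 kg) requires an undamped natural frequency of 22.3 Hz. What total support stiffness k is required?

72400 N/m

ω_n = 2πf_n = 2π × 22.3 = 140.1 rad/s.
k = m·ω_n² = 3.69 × 140.1² = 3.69 × 19630 = 72440 N/m.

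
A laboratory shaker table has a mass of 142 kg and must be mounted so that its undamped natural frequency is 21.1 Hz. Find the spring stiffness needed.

ω_n = 2πf_n = 2π × 21.1 = 132.6 rad/s.
k = m·ω_n² = 142 × 132.6² = 142 × 17580 = 2496000 N/m.

2500000 N/m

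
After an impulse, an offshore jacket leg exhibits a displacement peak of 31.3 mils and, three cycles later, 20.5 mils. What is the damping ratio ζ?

0.0224

Logarithmic decrement δ = (1/n)·ln(x₀/x_n) = (1/3)·ln(31.3/20.5) = (1/3)·ln(1.527) = 0.1411.
ζ = δ/√(4π² + δ²) = 0.1411/√(39.48 + 0.0199) = 0.1411/6.285 = 0.02245.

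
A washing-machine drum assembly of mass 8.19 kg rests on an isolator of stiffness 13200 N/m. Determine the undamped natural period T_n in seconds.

0.157 s

ω_n = √(k/m) = √(13200/8.19) = √1612 = 40.15 rad/s.
T_n = 2π/ω_n = 6.283/40.15 = 0.1565 s.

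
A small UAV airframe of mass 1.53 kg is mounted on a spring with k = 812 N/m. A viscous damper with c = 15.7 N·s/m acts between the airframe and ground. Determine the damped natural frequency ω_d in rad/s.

22.5 rad/s

ω_n = √(k/m) = √(812.0/1.53) = 23.04 rad/s.
Critical damping c_c = 2√(k·m) = 2√(812.0 × 1.53) = 70.49 N·s/m, so ζ = c/c_c = 15.7/70.49 = 0.2227.
ω_d = ω_n√(1 − ζ²) = 23.04 × √(1 − 0.0496) = 22.46 rad/s.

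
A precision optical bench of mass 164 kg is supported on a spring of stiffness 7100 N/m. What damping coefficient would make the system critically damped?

c_c = 2√(k·m) = 2√(7100 × 164) = 2 × 1079 = 2158 N·s/m.

2160 N·s/m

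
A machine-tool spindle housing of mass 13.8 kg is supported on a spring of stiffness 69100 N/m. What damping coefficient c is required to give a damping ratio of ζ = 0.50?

977 N·s/m

c_c = 2√(k·m) = 2√(69100 × 13.8) = 1953 N·s/m.
c = ζ·c_c = 0.50 × 1953 = 976.5 N·s/m.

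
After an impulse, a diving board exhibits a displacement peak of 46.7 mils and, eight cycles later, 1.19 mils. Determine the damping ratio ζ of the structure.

0.0728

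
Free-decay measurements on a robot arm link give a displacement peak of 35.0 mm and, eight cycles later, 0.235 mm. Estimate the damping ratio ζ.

Logarithmic decrement δ = (1/n)·ln(x₀/x_n) = (1/8)·ln(35.0/0.235) = (1/8)·ln(148.9) = 0.6254.
ζ = δ/√(4π² + δ²) = 0.6254/√(39.48 + 0.391) = 0.6254/6.314 = 0.09905.

0.0991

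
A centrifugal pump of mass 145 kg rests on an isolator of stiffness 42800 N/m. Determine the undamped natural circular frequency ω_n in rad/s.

ω_n = √(k/m) = √(42800/145) = √295.2 = 17.18 rad/s.

17.2 rad/s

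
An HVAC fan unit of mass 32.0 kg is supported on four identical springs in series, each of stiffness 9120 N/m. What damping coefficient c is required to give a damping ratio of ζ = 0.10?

54.0 N·s/m

Series springs: 1/k_eq = 4/9120, so k_eq = 9120/4 = 2280 N/m.
c_c = 2√(k_eq·m) = 2√(2280 × 32.0) = 540.2 N·s/m.
c = ζ·c_c = 0.10 × 540.2 = 54.02 N·s/m.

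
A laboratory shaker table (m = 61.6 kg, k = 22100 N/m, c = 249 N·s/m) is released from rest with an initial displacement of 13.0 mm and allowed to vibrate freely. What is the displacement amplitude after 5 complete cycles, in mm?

0.446 mm

ζ = c/(2√(km)) = 249/(2√(22100 × 61.6)) = 249/2334 = 0.1067.
Logarithmic decrement δ = 2πζ/√(1 − ζ²) = 2π × 0.1067/√(1 − 0.0114) = 0.6743.
After n cycles, x_n/x₀ = e^(−nδ), so x_5 = 13.0 × e^(−5 × 0.6743) = 13.0 × 0.03434 = 0.4464 mm.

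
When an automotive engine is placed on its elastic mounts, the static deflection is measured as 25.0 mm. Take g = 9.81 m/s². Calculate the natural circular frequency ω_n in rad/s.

ω_n = √(g/δ_st) = √(9.81/0.0250) = √392.4 = 19.81 rad/s.

19.8 rad/s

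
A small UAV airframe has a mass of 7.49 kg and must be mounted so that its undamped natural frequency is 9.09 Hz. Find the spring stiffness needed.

ω_n = 2πf_n = 2π × 9.09 = 57.11 rad/s.
k = m·ω_n² = 7.49 × 57.11² = 7.49 × 3262 = 24430 N/m.

24400 N/m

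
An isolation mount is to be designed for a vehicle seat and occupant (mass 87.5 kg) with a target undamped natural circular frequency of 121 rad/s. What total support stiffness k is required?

k = m·ω_n² = 87.5 × 121.0² = 87.5 × 14640 = 1281000 N/m.

1280000 N/m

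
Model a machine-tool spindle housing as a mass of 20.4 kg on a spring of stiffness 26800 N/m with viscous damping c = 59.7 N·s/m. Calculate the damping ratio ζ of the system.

ω_n = √(k/m) = √(26800/20.4) = 36.25 rad/s.
Critical damping c_c = 2√(k·m) = 2√(26800 × 20.4) = 1479 N·s/m, so ζ = c/c_c = 59.7/1479 = 0.04037.

0.0404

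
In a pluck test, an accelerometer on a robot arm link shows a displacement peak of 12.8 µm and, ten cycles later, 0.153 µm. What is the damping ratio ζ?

0.0703

Logarithmic decrement δ = (1/n)·ln(x₀/x_n) = (1/10)·ln(12.8/0.153) = (1/10)·ln(83.66) = 0.4427.
ζ = δ/√(4π² + δ²) = 0.4427/√(39.48 + 0.196) = 0.4427/6.299 = 0.07028.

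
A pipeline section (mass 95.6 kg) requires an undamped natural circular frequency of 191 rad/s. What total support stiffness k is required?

k = m·ω_n² = 95.6 × 191.0² = 95.6 × 36480 = 3488000 N/m.

3490000 N/m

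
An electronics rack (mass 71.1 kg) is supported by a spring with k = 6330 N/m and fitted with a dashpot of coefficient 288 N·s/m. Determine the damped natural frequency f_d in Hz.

1.47 Hz

ω_n = √(k/m) = √(6330/71.1) = 9.436 rad/s.
Critical damping c_c = 2√(k·m) = 2√(6330 × 71.1) = 1342 N·s/m, so ζ = c/c_c = 288/1342 = 0.2146.
ω_d = ω_n√(1 − ζ²) = 9.436 × √(1 − 0.0461) = 9.216 rad/s.
f_d = ω_d/(2π) = 1.467 Hz.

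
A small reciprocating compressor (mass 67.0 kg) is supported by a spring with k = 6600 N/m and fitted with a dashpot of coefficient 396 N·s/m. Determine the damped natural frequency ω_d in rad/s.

9.47 rad/s

ω_n = √(k/m) = √(6600/67.0) = 9.925 rad/s.
Critical damping c_c = 2√(k·m) = 2√(6600 × 67.0) = 1330 N·s/m, so ζ = c/c_c = 396/1330 = 0.2978.
ω_d = ω_n√(1 − ζ²) = 9.925 × √(1 − 0.0887) = 9.475 rad/s.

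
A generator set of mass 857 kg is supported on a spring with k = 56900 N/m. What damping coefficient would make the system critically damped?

c_c = 2√(k·m) = 2√(56900 × 857) = 2 × 6983 = 13970 N·s/m.

14000 N·s/m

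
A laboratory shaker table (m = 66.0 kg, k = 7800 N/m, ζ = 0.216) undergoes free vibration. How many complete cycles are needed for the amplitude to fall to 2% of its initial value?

Logarithmic decrement δ = 2πζ/√(1 − ζ²) = 2π × 0.2160/√(1 − 0.0467) = 1.390.
x_n/x₀ = e^(−nδ) ≤ 0.02; take ln: n ≥ ln(1/0.02)/δ = 3.912/1.390 = 2.814.
So 3 complete cycles are required.

3 cycles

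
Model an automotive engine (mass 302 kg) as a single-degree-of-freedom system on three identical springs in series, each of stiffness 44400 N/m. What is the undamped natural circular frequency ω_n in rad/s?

7.00 rad/s

Series springs: 1/k_eq = 3/44400, so k_eq = 44400/3 = 14800 N/m.
ω_n = √(k_eq/m) = √(14800/302) = √49.01 = 7.000 rad/s.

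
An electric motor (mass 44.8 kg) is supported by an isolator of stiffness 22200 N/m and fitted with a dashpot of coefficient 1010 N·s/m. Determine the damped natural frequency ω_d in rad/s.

19.2 rad/s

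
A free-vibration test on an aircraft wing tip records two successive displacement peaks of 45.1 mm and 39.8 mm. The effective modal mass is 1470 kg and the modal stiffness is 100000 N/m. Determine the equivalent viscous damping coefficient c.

482 N·s/m

Logarithmic decrement δ = (1/n)·ln(x₀/x_n) = (1/1)·ln(45.1/39.8) = (1/1)·ln(1.133) = 0.1250.
ζ = δ/√(4π² + δ²) = 0.1250/√(39.48 + 0.0156) = 0.1250/6.284 = 0.01989.
c = ζ · 2√(km) = 0.01989 × 2√(100000 × 1470) = 0.01989 × 24250 = 482.4 N·s/m.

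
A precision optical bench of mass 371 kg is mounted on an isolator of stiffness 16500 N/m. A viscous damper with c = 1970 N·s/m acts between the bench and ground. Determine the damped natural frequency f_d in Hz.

ω_n = √(k/m) = √(16500/371) = 6.669 rad/s.
Critical damping c_c = 2√(k·m) = 2√(16500 × 371) = 4948 N·s/m, so ζ = c/c_c = 1970/4948 = 0.3981.
ω_d = ω_n√(1 − ζ²) = 6.669 × √(1 − 0.158) = 6.118 rad/s.
f_d = ω_d/(2π) = 0.9737 Hz.

0.974 Hz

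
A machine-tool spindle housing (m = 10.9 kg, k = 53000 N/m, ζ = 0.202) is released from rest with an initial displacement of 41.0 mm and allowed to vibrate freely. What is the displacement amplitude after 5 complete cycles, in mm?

0.0629 mm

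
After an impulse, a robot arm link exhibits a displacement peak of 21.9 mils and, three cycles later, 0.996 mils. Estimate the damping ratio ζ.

Logarithmic decrement δ = (1/n)·ln(x₀/x_n) = (1/3)·ln(21.9/0.996) = (1/3)·ln(21.99) = 1.030.
ζ = δ/√(4π² + δ²) = 1.030/√(39.48 + 1.06) = 1.030/6.367 = 0.1618.

0.162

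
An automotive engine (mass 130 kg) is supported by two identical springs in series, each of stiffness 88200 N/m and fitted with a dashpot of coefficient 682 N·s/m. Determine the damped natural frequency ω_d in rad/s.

Series springs: 1/k_eq = 2/88200, so k_eq = 88200/2 = 44100 N/m.
ω_n = √(k_eq/m) = √(44100/130) = 18.42 rad/s.
Critical damping c_c = 2√(k_eq·m) = 2√(44100 × 130) = 4789 N·s/m, so ζ = c/c_c = 682/4789 = 0.1424.
ω_d = ω_n√(1 − ζ²) = 18.42 × √(1 − 0.0203) = 18.23 rad/s.

18.2 rad/s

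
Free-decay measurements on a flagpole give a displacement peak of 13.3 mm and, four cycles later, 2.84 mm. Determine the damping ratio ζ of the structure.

0.0613

Logarithmic decrement δ = (1/n)·ln(x₀/x_n) = (1/4)·ln(13.3/2.84) = (1/4)·ln(4.683) = 0.3860.
ζ = δ/√(4π² + δ²) = 0.3860/√(39.48 + 0.149) = 0.3860/6.295 = 0.06132.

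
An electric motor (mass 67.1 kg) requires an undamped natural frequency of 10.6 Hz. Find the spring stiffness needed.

298000 N/m

ω_n = 2πf_n = 2π × 10.6 = 66.60 rad/s.
k = m·ω_n² = 67.1 × 66.60² = 67.1 × 4436 = 297600 N/m.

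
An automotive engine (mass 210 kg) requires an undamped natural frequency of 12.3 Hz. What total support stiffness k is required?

1250000 N/m

ω_n = 2πf_n = 2π × 12.3 = 77.28 rad/s.
k = m·ω_n² = 210 × 77.28² = 210 × 5973 = 1254000 N/m.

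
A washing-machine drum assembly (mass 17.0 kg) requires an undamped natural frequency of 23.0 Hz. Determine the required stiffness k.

ω_n = 2πf_n = 2π × 23.0 = 144.5 rad/s.
k = m·ω_n² = 17.0 × 144.5² = 17.0 × 20880 = 355000 N/m.

355000 N/m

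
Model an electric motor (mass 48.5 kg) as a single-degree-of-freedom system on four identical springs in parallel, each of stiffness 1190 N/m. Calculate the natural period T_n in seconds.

0.634 s

Parallel springs add: k_eq = 4 × 1190 = 4760 N/m.
ω_n = √(k_eq/m) = √(4760/48.5) = √98.14 = 9.907 rad/s.
T_n = 2π/ω_n = 6.283/9.907 = 0.6342 s.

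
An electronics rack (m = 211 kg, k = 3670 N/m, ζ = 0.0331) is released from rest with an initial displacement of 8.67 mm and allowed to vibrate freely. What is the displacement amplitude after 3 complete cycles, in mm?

Logarithmic decrement δ = 2πζ/√(1 − ζ²) = 2π × 0.03310/√(1 − 0.00110) = 0.2081.
After n cycles, x_n/x₀ = e^(−nδ), so x_3 = 8.67 × e^(−3 × 0.2081) = 8.67 × 0.5357 = 4.644 mm.

4.64 mm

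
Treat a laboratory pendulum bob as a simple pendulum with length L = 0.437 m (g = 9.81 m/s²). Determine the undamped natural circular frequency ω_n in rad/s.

4.74 rad/s

For a simple pendulum ω_n = √(g/L) = √(9.81/0.437) = √22.45 = 4.738 rad/s.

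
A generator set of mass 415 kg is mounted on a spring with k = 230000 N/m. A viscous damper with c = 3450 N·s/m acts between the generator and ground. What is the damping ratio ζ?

ω_n = √(k/m) = √(230000/415) = 23.54 rad/s.
Critical damping c_c = 2√(k·m) = 2√(230000 × 415) = 19540 N·s/m, so ζ = c/c_c = 3450/19540 = 0.1766.

0.177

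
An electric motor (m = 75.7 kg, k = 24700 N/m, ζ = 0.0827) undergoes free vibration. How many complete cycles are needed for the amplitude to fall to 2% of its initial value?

8 cycles

Logarithmic decrement δ = 2πζ/√(1 − ζ²) = 2π × 0.08270/√(1 − 0.00684) = 0.5214.
x_n/x₀ = e^(−nδ) ≤ 0.02; take ln: n ≥ ln(1/0.02)/δ = 3.912/0.5214 = 7.503.
So 8 complete cycles are required.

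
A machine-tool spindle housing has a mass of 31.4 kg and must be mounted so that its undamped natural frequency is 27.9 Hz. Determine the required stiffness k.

965000 N/m

ω_n = 2πf_n = 2π × 27.9 = 175.3 rad/s.
k = m·ω_n² = 31.4 × 175.3² = 31.4 × 30730 = 964900 N/m.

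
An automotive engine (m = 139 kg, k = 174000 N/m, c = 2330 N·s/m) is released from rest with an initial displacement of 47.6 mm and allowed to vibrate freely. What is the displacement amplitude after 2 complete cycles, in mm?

2.22 mm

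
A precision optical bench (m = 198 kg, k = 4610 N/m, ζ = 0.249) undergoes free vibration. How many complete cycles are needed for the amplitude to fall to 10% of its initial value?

2 cycles

Logarithmic decrement δ = 2πζ/√(1 − ζ²) = 2π × 0.2490/√(1 − 0.0620) = 1.615.
x_n/x₀ = e^(−nδ) ≤ 0.1; take ln: n ≥ ln(1/0.1)/δ = 2.303/1.615 = 1.425.
So 2 complete cycles are required.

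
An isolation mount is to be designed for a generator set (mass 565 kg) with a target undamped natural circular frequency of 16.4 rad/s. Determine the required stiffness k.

152000 N/m

k = m·ω_n² = 565 × 16.40² = 565 × 269.0 = 152000 N/m.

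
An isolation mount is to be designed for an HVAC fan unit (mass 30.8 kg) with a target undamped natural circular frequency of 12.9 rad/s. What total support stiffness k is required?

k = m·ω_n² = 30.8 × 12.90² = 30.8 × 166.4 = 5125 N/m.

5130 N/m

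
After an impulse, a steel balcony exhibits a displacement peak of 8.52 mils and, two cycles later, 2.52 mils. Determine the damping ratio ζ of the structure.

Logarithmic decrement δ = (1/n)·ln(x₀/x_n) = (1/2)·ln(8.52/2.52) = (1/2)·ln(3.381) = 0.6091.
ζ = δ/√(4π² + δ²) = 0.6091/√(39.48 + 0.371) = 0.6091/6.313 = 0.09649.

0.0965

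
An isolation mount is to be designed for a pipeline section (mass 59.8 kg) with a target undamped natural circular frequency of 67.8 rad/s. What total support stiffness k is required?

275000 N/m

k = m·ω_n² = 59.8 × 67.80² = 59.8 × 4597 = 274900 N/m.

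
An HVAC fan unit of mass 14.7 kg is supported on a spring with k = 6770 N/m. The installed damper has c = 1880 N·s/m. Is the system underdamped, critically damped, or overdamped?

c_c = 2√(k·m) = 630.9 N·s/m; ζ = c/c_c = 1880/630.9 = 2.98.
Since ζ > 1 the system is overdamped.

overdamped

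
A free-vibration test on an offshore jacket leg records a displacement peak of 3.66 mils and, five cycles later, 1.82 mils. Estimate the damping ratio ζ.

Logarithmic decrement δ = (1/n)·ln(x₀/x_n) = (1/5)·ln(3.66/1.82) = (1/5)·ln(2.011) = 0.1397.
ζ = δ/√(4π² + δ²) = 0.1397/√(39.48 + 0.0195) = 0.1397/6.285 = 0.02223.

0.0222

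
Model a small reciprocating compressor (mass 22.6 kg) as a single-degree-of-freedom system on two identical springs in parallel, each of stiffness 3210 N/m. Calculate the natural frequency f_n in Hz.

2.68 Hz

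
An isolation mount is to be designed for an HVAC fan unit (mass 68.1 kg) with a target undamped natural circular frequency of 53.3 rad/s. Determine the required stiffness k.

193000 N/m

k = m·ω_n² = 68.1 × 53.30² = 68.1 × 2841 = 193500 N/m.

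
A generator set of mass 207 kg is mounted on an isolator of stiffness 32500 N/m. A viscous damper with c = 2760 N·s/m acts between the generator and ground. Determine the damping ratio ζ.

ω_n = √(k/m) = √(32500/207) = 12.53 rad/s.
Critical damping c_c = 2√(k·m) = 2√(32500 × 207) = 5187 N·s/m, so ζ = c/c_c = 2760/5187 = 0.5320.

0.532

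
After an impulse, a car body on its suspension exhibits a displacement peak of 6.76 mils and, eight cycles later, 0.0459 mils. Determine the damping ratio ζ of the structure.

0.0988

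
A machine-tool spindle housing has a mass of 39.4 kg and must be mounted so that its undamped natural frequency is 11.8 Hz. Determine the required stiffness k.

217000 N/m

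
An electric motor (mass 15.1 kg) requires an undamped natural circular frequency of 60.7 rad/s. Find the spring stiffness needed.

k = m·ω_n² = 15.1 × 60.70² = 15.1 × 3684 = 55640 N/m.

55600 N/m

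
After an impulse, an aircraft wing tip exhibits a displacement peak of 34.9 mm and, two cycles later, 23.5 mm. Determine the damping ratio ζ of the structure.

0.0315

Logarithmic decrement δ = (1/n)·ln(x₀/x_n) = (1/2)·ln(34.9/23.5) = (1/2)·ln(1.485) = 0.1977.
ζ = δ/√(4π² + δ²) = 0.1977/√(39.48 + 0.0391) = 0.1977/6.286 = 0.03146.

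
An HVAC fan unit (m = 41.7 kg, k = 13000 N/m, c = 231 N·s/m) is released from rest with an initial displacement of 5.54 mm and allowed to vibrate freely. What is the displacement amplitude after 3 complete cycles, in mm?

ζ = c/(2√(km)) = 231/(2√(13000 × 41.7)) = 231/1473 = 0.1569.
Logarithmic decrement δ = 2πζ/√(1 − ζ²) = 2π × 0.1569/√(1 − 0.0246) = 0.9980.
After n cycles, x_n/x₀ = e^(−nδ), so x_3 = 5.54 × e^(−3 × 0.9980) = 5.54 × 0.05009 = 0.2775 mm.

0.277 mm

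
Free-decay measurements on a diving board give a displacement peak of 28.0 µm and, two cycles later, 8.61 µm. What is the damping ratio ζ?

0.0934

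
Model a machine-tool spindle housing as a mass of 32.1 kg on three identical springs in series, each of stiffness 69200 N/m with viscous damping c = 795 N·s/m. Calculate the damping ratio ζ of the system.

0.462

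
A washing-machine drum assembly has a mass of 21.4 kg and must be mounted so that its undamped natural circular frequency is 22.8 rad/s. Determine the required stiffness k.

11100 N/m

k = m·ω_n² = 21.4 × 22.80² = 21.4 × 519.8 = 11120 N/m.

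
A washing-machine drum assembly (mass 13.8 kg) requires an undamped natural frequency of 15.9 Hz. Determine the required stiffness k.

ω_n = 2πf_n = 2π × 15.9 = 99.90 rad/s.
k = m·ω_n² = 13.8 × 99.90² = 13.8 × 9981 = 137700 N/m.

138000 N/m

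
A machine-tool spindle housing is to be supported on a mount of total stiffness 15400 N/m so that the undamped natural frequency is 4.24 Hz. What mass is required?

21.7 kg

ω_n = 2πf_n = 2π × 4.24 = 26.64 rad/s.
m = k/ω_n² = 15400/26.64² = 15400/709.7 = 21.70 kg.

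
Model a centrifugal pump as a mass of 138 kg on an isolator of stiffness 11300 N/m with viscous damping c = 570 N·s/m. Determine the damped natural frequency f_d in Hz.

ω_n = √(k/m) = √(11300/138) = 9.049 rad/s.
Critical damping c_c = 2√(k·m) = 2√(11300 × 138) = 2498 N·s/m, so ζ = c/c_c = 570/2498 = 0.2282.
ω_d = ω_n√(1 − ζ²) = 9.049 × √(1 − 0.0521) = 8.810 rad/s.
f_d = ω_d/(2π) = 1.402 Hz.

1.40 Hz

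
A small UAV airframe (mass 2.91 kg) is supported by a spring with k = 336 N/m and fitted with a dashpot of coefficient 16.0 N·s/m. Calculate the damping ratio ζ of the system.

ω_n = √(k/m) = √(336.0/2.91) = 10.75 rad/s.
Critical damping c_c = 2√(k·m) = 2√(336.0 × 2.91) = 62.54 N·s/m, so ζ = c/c_c = 16.0/62.54 = 0.2558.

0.256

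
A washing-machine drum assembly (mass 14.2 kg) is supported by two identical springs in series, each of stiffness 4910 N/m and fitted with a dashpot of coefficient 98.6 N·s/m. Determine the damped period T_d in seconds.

0.495 s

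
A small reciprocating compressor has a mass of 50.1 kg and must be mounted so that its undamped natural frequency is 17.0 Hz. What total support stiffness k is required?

ω_n = 2πf_n = 2π × 17.0 = 106.8 rad/s.
k = m·ω_n² = 50.1 × 106.8² = 50.1 × 11410 = 571600 N/m.

572000 N/m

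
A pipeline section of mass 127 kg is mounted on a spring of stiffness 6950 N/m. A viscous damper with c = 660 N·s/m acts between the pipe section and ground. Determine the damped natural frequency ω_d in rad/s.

6.93 rad/s

ω_n = √(k/m) = √(6950/127) = 7.398 rad/s.
Critical damping c_c = 2√(k·m) = 2√(6950 × 127) = 1879 N·s/m, so ζ = c/c_c = 660/1879 = 0.3513.
ω_d = ω_n√(1 − ζ²) = 7.398 × √(1 − 0.123) = 6.926 rad/s.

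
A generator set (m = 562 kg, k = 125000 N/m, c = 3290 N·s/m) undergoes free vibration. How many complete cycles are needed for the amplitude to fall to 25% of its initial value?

2 cycles

ζ = c/(2√(km)) = 3290/(2√(125000 × 562)) = 3290/16760 = 0.1963.
Logarithmic decrement δ = 2πζ/√(1 − ζ²) = 2π × 0.1963/√(1 − 0.0385) = 1.258.
x_n/x₀ = e^(−nδ) ≤ 0.25; take ln: n ≥ ln(1/0.25)/δ = 1.386/1.258 = 1.102.
So 2 complete cycles are required.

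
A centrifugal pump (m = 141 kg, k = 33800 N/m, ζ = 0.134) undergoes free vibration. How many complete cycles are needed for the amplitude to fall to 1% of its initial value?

6 cycles

Logarithmic decrement δ = 2πζ/√(1 − ζ²) = 2π × 0.1340/√(1 − 0.0180) = 0.8496.
x_n/x₀ = e^(−nδ) ≤ 0.01; take ln: n ≥ ln(1/0.01)/δ = 4.605/0.8496 = 5.420.
So 6 complete cycles are required.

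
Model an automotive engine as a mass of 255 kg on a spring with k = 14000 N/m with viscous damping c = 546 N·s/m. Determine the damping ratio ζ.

0.144

ω_n = √(k/m) = √(14000/255) = 7.410 rad/s.
Critical damping c_c = 2√(k·m) = 2√(14000 × 255) = 3779 N·s/m, so ζ = c/c_c = 546/3779 = 0.1445.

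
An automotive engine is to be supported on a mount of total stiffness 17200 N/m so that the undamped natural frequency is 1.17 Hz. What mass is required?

ω_n = 2πf_n = 2π × 1.17 = 7.351 rad/s.
m = k/ω_n² = 17200/7.351² = 17200/54.04 = 318.3 kg.

318 kg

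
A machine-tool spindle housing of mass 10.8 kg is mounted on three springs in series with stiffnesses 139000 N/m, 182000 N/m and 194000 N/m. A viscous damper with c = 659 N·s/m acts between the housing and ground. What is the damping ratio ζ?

0.424

Series springs: 1/k_eq = 1/139000 + 1/182000 + 1/194000 = 1.784×10^-5, so k_eq = 56040 N/m.
ω_n = √(k_eq/m) = √(56040/10.8) = 72.04 rad/s.
Critical damping c_c = 2√(k_eq·m) = 2√(56040 × 10.8) = 1556 N·s/m, so ζ = c/c_c = 659/1556 = 0.4235.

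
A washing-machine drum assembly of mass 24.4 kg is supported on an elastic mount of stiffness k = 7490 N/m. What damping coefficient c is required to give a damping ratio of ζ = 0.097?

c_c = 2√(k·m) = 2√(7490 × 24.4) = 855.0 N·s/m.
c = ζ·c_c = 0.097 × 855.0 = 82.93 N·s/m.

82.9 N·s/m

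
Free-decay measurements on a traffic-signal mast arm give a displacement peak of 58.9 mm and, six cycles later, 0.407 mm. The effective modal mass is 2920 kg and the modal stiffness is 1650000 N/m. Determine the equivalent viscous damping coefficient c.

18200 N·s/m

Logarithmic decrement δ = (1/n)·ln(x₀/x_n) = (1/6)·ln(58.9/0.407) = (1/6)·ln(144.7) = 0.8291.
ζ = δ/√(4π² + δ²) = 0.8291/√(39.48 + 0.687) = 0.8291/6.338 = 0.1308.
c = ζ · 2√(km) = 0.1308 × 2√(1650000 × 2920) = 0.1308 × 138800 = 18160 N·s/m.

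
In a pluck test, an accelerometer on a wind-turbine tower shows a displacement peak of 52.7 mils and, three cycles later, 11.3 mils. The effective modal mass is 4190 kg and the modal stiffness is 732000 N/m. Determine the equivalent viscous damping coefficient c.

9020 N·s/m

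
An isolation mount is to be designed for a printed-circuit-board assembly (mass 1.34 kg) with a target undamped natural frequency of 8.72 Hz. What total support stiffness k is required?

4020 N/m

ω_n = 2πf_n = 2π × 8.72 = 54.79 rad/s.
k = m·ω_n² = 1.34 × 54.79² = 1.34 × 3002 = 4023 N/m.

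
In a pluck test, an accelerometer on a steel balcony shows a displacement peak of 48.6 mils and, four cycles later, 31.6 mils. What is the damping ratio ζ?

Logarithmic decrement δ = (1/n)·ln(x₀/x_n) = (1/4)·ln(48.6/31.6) = (1/4)·ln(1.538) = 0.1076.
ζ = δ/√(4π² + δ²) = 0.1076/√(39.48 + 0.0116) = 0.1076/6.284 = 0.01713.

0.0171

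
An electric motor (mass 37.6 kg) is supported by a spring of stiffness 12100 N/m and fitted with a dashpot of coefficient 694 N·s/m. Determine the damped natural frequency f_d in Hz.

ω_n = √(k/m) = √(12100/37.6) = 17.94 rad/s.
Critical damping c_c = 2√(k·m) = 2√(12100 × 37.6) = 1349 N·s/m, so ζ = c/c_c = 694/1349 = 0.5144.
ω_d = ω_n√(1 − ζ²) = 17.94 × √(1 − 0.265) = 15.38 rad/s.
f_d = ω_d/(2π) = 2.448 Hz.

2.45 Hz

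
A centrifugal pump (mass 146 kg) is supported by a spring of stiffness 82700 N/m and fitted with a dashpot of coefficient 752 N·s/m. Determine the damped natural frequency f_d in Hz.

ω_n = √(k/m) = √(82700/146) = 23.80 rad/s.
Critical damping c_c = 2√(k·m) = 2√(82700 × 146) = 6950 N·s/m, so ζ = c/c_c = 752/6950 = 0.1082.
ω_d = ω_n√(1 − ζ²) = 23.80 × √(1 − 0.0117) = 23.66 rad/s.
f_d = ω_d/(2π) = 3.766 Hz.

3.77 Hz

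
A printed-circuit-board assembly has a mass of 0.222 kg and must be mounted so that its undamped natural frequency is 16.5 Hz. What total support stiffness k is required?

2390 N/m

ω_n = 2πf_n = 2π × 16.5 = 103.7 rad/s.
k = m·ω_n² = 0.222 × 103.7² = 0.222 × 10750 = 2386 N/m.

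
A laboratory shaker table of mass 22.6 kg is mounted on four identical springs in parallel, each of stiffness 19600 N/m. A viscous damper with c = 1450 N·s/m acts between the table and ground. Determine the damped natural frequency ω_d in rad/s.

Parallel springs add: k_eq = 4 × 19600 = 78400 N/m.
ω_n = √(k_eq/m) = √(78400/22.6) = 58.90 rad/s.
Critical damping c_c = 2√(k_eq·m) = 2√(78400 × 22.6) = 2662 N·s/m, so ζ = c/c_c = 1450/2662 = 0.5447.
ω_d = ω_n√(1 − ζ²) = 58.90 × √(1 − 0.297) = 49.40 rad/s.

49.4 rad/s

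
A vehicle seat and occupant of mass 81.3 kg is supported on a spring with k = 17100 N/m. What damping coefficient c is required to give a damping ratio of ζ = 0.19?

448 N·s/m

c_c = 2√(k·m) = 2√(17100 × 81.3) = 2358 N·s/m.
c = ζ·c_c = 0.19 × 2358 = 448.1 N·s/m.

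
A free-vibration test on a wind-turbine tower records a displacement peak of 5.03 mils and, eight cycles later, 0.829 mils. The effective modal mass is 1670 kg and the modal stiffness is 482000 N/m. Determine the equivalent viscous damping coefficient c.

Logarithmic decrement δ = (1/n)·ln(x₀/x_n) = (1/8)·ln(5.03/0.829) = (1/8)·ln(6.068) = 0.2254.
ζ = δ/√(4π² + δ²) = 0.2254/√(39.48 + 0.0508) = 0.2254/6.287 = 0.03585.
c = ζ · 2√(km) = 0.03585 × 2√(482000 × 1670) = 0.03585 × 56740 = 2034 N·s/m.

2030 N·s/m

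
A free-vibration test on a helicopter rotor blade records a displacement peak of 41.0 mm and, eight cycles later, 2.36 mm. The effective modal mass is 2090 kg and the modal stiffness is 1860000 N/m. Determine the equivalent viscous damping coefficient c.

7070 N·s/m

Logarithmic decrement δ = (1/n)·ln(x₀/x_n) = (1/8)·ln(41.0/2.36) = (1/8)·ln(17.37) = 0.3569.
ζ = δ/√(4π² + δ²) = 0.3569/√(39.48 + 0.127) = 0.3569/6.293 = 0.05671.
c = ζ · 2√(km) = 0.05671 × 2√(1860000 × 2090) = 0.05671 × 124700 = 7071 N·s/m.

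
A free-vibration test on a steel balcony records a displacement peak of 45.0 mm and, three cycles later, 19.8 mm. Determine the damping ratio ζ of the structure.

0.0435

Logarithmic decrement δ = (1/n)·ln(x₀/x_n) = (1/3)·ln(45.0/19.8) = (1/3)·ln(2.273) = 0.2737.
ζ = δ/√(4π² + δ²) = 0.2737/√(39.48 + 0.0749) = 0.2737/6.289 = 0.04351.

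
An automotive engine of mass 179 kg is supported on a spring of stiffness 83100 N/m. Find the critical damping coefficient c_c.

7710 N·s/m

c_c = 2√(k·m) = 2√(83100 × 179) = 2 × 3857 = 7714 N·s/m.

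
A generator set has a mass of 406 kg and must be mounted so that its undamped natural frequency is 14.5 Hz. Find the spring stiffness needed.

3370000 N/m

ω_n = 2πf_n = 2π × 14.5 = 91.11 rad/s.
k = m·ω_n² = 406 × 91.11² = 406 × 8300 = 3370000 N/m.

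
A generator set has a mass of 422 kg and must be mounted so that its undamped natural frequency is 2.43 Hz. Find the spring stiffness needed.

98400 N/m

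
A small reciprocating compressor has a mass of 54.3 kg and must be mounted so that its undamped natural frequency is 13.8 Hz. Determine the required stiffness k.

ω_n = 2πf_n = 2π × 13.8 = 86.71 rad/s.
k = m·ω_n² = 54.3 × 86.71² = 54.3 × 7518 = 408200 N/m.

408000 N/m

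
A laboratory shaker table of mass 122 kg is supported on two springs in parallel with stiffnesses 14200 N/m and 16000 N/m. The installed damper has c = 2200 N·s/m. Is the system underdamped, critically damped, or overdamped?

Parallel springs add: k_eq = 14200 + 16000 = 30200 N/m.
c_c = 2√(k_eq·m) = 3839 N·s/m; ζ = c/c_c = 2200/3839 = 0.573.
Since ζ < 1 the system is underdamped.

underdamped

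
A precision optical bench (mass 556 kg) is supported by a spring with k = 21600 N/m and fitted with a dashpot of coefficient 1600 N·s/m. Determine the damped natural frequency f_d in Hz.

ω_n = √(k/m) = √(21600/556) = 6.233 rad/s.
Critical damping c_c = 2√(k·m) = 2√(21600 × 556) = 6931 N·s/m, so ζ = c/c_c = 1600/6931 = 0.2308.
ω_d = ω_n√(1 − ζ²) = 6.233 × √(1 − 0.0533) = 6.065 rad/s.
f_d = ω_d/(2π) = 0.9652 Hz.

0.965 Hz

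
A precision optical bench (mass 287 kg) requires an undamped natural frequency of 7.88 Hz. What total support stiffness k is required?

704000 N/m

ω_n = 2πf_n = 2π × 7.88 = 49.51 rad/s.
k = m·ω_n² = 287 × 49.51² = 287 × 2451 = 703500 N/m.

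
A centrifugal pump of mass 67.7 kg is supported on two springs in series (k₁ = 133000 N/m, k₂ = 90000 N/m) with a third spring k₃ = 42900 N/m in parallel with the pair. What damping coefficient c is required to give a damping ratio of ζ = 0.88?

4500 N·s/m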